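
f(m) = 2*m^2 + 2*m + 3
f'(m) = 4*m + 2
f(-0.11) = 2.80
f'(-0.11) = 1.56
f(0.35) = 3.94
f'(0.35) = 3.40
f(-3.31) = 18.29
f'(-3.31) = -11.24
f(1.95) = 14.50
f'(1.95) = 9.80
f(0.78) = 5.78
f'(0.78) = 5.12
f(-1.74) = 5.58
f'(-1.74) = -4.96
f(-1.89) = 6.36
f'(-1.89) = -5.56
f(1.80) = 13.08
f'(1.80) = 9.20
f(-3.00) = 15.00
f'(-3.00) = -10.00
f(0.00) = 3.00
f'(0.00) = 2.00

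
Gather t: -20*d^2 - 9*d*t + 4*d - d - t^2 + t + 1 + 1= -20*d^2 + 3*d - t^2 + t*(1 - 9*d) + 2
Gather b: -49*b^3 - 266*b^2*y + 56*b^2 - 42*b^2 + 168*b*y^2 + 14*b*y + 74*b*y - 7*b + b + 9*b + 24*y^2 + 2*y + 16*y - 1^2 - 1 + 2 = -49*b^3 + b^2*(14 - 266*y) + b*(168*y^2 + 88*y + 3) + 24*y^2 + 18*y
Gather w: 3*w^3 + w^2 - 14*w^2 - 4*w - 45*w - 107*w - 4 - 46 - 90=3*w^3 - 13*w^2 - 156*w - 140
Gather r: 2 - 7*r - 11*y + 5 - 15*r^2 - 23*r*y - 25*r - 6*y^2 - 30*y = -15*r^2 + r*(-23*y - 32) - 6*y^2 - 41*y + 7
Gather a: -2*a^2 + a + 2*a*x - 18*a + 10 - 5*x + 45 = -2*a^2 + a*(2*x - 17) - 5*x + 55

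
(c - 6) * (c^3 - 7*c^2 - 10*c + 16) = c^4 - 13*c^3 + 32*c^2 + 76*c - 96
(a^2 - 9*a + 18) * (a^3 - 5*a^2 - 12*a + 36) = a^5 - 14*a^4 + 51*a^3 + 54*a^2 - 540*a + 648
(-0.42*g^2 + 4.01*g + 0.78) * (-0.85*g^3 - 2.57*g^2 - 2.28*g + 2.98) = 0.357*g^5 - 2.3291*g^4 - 10.0111*g^3 - 12.399*g^2 + 10.1714*g + 2.3244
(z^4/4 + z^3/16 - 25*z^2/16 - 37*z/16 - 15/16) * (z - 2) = z^5/4 - 7*z^4/16 - 27*z^3/16 + 13*z^2/16 + 59*z/16 + 15/8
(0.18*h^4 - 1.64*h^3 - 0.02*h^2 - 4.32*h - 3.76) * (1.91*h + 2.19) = 0.3438*h^5 - 2.7382*h^4 - 3.6298*h^3 - 8.295*h^2 - 16.6424*h - 8.2344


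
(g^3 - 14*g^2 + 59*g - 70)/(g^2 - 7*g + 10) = g - 7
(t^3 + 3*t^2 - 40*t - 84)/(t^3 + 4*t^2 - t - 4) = (t^3 + 3*t^2 - 40*t - 84)/(t^3 + 4*t^2 - t - 4)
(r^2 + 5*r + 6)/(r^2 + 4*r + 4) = (r + 3)/(r + 2)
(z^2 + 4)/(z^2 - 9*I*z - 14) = (z + 2*I)/(z - 7*I)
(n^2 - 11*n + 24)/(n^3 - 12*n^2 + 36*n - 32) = (n - 3)/(n^2 - 4*n + 4)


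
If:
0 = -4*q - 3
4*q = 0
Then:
No Solution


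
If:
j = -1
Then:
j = -1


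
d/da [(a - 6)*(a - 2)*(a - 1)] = 3*a^2 - 18*a + 20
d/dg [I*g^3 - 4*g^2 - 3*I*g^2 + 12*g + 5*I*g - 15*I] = 3*I*g^2 - 8*g - 6*I*g + 12 + 5*I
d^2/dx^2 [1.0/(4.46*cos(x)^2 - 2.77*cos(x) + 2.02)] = (-79.5664*(1 - cos(x)^2)^2 + 37.0626*cos(x)^3 - 11.4193*cos(x)^2 - 79.7206*cos(x) + 76.8938)/(4.46*cos(x)^2 - 2.77*cos(x) + 2.02)^3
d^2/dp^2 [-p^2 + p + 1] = -2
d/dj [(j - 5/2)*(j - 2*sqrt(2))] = 2*j - 2*sqrt(2) - 5/2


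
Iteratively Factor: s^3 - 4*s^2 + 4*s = (s)*(s^2 - 4*s + 4) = s*(s - 2)*(s - 2)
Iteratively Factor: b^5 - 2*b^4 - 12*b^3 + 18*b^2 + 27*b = (b + 1)*(b^4 - 3*b^3 - 9*b^2 + 27*b) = (b + 1)*(b + 3)*(b^3 - 6*b^2 + 9*b) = b*(b + 1)*(b + 3)*(b^2 - 6*b + 9) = b*(b - 3)*(b + 1)*(b + 3)*(b - 3)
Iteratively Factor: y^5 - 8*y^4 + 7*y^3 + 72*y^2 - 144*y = (y - 3)*(y^4 - 5*y^3 - 8*y^2 + 48*y) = (y - 4)*(y - 3)*(y^3 - y^2 - 12*y) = (y - 4)*(y - 3)*(y + 3)*(y^2 - 4*y) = y*(y - 4)*(y - 3)*(y + 3)*(y - 4)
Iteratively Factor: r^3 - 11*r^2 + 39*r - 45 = (r - 3)*(r^2 - 8*r + 15) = (r - 3)^2*(r - 5)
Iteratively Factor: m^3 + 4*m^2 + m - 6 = (m + 2)*(m^2 + 2*m - 3) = (m - 1)*(m + 2)*(m + 3)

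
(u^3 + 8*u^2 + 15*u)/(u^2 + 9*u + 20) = u*(u + 3)/(u + 4)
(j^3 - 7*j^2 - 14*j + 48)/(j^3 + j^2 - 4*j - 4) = (j^2 - 5*j - 24)/(j^2 + 3*j + 2)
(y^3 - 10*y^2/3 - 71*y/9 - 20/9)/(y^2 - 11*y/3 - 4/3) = (3*y^2 - 11*y - 20)/(3*(y - 4))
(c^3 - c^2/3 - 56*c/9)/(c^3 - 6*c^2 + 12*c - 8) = c*(9*c^2 - 3*c - 56)/(9*(c^3 - 6*c^2 + 12*c - 8))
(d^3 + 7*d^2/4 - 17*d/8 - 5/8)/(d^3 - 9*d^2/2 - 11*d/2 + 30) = (4*d^2 - 3*d - 1)/(4*(d^2 - 7*d + 12))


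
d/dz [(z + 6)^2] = 2*z + 12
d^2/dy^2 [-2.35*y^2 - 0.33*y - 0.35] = -4.70000000000000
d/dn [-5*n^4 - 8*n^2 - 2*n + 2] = -20*n^3 - 16*n - 2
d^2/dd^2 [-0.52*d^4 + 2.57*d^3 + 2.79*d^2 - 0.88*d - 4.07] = -6.24*d^2 + 15.42*d + 5.58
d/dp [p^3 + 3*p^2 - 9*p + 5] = 3*p^2 + 6*p - 9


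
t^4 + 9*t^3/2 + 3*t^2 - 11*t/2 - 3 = (t - 1)*(t + 1/2)*(t + 2)*(t + 3)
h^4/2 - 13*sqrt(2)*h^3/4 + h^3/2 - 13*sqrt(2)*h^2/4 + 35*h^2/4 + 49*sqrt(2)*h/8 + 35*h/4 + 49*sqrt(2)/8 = (h/2 + 1/2)*(h - 7*sqrt(2)/2)^2*(h + sqrt(2)/2)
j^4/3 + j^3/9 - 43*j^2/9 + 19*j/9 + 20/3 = (j/3 + 1/3)*(j - 3)*(j - 5/3)*(j + 4)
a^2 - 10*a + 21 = (a - 7)*(a - 3)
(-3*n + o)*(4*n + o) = -12*n^2 + n*o + o^2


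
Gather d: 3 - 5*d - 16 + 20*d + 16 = 15*d + 3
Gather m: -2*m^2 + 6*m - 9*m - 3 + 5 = -2*m^2 - 3*m + 2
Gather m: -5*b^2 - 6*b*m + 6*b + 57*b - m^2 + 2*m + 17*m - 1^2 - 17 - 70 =-5*b^2 + 63*b - m^2 + m*(19 - 6*b) - 88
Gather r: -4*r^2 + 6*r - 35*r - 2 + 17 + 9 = -4*r^2 - 29*r + 24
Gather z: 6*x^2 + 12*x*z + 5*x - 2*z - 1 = 6*x^2 + 5*x + z*(12*x - 2) - 1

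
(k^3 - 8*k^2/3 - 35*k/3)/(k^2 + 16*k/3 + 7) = k*(k - 5)/(k + 3)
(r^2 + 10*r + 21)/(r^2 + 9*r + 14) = (r + 3)/(r + 2)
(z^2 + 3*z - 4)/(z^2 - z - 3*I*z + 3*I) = (z + 4)/(z - 3*I)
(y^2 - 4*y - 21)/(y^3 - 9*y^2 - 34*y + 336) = (y + 3)/(y^2 - 2*y - 48)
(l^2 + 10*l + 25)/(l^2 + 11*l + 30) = (l + 5)/(l + 6)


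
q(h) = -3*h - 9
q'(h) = -3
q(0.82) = -11.46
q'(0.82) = -3.00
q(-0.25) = -8.25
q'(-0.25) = -3.00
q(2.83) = -17.49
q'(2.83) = -3.00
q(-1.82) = -3.54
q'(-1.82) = -3.00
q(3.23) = -18.69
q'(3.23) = -3.00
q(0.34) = -10.02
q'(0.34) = -3.00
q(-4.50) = 4.50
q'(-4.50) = -3.00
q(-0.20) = -8.40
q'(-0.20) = -3.00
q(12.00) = -45.00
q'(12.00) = -3.00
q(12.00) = -45.00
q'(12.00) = -3.00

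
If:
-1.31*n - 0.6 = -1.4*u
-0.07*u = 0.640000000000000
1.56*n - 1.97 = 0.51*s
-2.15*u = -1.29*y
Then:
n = -10.23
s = -35.15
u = -9.14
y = -15.24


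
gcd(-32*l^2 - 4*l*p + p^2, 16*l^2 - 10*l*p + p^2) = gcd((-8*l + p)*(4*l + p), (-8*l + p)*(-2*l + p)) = -8*l + p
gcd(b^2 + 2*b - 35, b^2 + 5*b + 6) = 1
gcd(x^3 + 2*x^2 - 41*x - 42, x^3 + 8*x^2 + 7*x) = x^2 + 8*x + 7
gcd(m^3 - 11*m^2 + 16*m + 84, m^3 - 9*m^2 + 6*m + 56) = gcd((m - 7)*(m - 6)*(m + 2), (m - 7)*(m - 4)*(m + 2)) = m^2 - 5*m - 14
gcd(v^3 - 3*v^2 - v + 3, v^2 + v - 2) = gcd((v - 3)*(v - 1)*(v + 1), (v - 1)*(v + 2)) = v - 1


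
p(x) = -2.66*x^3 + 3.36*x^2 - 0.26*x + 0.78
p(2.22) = -12.34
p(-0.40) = 1.59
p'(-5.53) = -281.46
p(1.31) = 0.23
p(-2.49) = 63.33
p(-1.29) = 12.42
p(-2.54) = 66.71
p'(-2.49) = -66.47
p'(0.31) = 1.06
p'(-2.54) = -68.81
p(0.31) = 0.94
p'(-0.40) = -4.22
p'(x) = -7.98*x^2 + 6.72*x - 0.26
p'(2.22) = -24.67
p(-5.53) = 554.81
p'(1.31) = -5.15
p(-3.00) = 103.62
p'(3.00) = -51.92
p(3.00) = -41.58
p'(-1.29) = -22.21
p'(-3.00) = -92.24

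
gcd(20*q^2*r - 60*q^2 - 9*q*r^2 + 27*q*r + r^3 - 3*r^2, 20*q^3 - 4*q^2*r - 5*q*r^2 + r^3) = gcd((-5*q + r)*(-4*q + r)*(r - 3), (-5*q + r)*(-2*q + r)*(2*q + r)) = 5*q - r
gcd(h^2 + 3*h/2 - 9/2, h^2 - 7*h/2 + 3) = h - 3/2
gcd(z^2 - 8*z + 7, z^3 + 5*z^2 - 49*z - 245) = z - 7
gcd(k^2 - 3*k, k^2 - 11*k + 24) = k - 3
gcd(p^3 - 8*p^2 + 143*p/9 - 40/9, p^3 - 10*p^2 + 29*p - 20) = p - 5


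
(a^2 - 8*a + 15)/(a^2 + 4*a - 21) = (a - 5)/(a + 7)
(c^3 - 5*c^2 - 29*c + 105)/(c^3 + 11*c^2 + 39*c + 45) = (c^2 - 10*c + 21)/(c^2 + 6*c + 9)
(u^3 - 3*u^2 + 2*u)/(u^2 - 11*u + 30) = u*(u^2 - 3*u + 2)/(u^2 - 11*u + 30)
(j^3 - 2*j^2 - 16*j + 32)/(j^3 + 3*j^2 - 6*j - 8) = (j - 4)/(j + 1)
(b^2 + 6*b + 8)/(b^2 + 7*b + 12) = (b + 2)/(b + 3)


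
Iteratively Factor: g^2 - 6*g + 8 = (g - 4)*(g - 2)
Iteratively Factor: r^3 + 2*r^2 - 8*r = (r)*(r^2 + 2*r - 8) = r*(r - 2)*(r + 4)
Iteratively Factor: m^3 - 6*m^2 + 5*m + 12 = (m - 3)*(m^2 - 3*m - 4) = (m - 3)*(m + 1)*(m - 4)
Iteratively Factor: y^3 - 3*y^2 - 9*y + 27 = (y - 3)*(y^2 - 9) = (y - 3)^2*(y + 3)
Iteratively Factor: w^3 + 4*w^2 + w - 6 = (w - 1)*(w^2 + 5*w + 6) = (w - 1)*(w + 2)*(w + 3)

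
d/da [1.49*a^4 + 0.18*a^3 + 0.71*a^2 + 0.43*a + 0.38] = 5.96*a^3 + 0.54*a^2 + 1.42*a + 0.43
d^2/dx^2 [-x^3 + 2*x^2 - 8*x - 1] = 4 - 6*x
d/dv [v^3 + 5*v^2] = v*(3*v + 10)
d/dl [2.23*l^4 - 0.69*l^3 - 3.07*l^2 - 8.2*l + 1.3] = 8.92*l^3 - 2.07*l^2 - 6.14*l - 8.2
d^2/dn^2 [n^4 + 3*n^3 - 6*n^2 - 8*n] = 12*n^2 + 18*n - 12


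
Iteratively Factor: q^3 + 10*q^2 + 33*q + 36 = (q + 3)*(q^2 + 7*q + 12) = (q + 3)^2*(q + 4)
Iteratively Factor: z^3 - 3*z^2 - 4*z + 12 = (z - 3)*(z^2 - 4) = (z - 3)*(z + 2)*(z - 2)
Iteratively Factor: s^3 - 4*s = (s)*(s^2 - 4) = s*(s + 2)*(s - 2)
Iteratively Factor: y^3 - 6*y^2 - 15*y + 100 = (y - 5)*(y^2 - y - 20) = (y - 5)*(y + 4)*(y - 5)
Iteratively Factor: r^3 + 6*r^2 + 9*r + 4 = (r + 1)*(r^2 + 5*r + 4) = (r + 1)^2*(r + 4)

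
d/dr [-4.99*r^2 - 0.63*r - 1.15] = -9.98*r - 0.63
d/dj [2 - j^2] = -2*j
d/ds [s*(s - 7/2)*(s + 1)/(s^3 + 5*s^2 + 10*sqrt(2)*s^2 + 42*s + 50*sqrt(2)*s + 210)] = (15*s^4 + 20*sqrt(2)*s^4 + 182*s^3 + 200*sqrt(2)*s^3 - 180*sqrt(2)*s^2 + 1085*s^2 - 2100*s - 1470)/(2*(s^6 + 10*s^5 + 20*sqrt(2)*s^5 + 200*sqrt(2)*s^4 + 309*s^4 + 1340*sqrt(2)*s^3 + 2840*s^3 + 8864*s^2 + 8400*sqrt(2)*s^2 + 17640*s + 21000*sqrt(2)*s + 44100))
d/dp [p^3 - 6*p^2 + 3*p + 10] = 3*p^2 - 12*p + 3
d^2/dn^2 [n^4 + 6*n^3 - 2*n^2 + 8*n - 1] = 12*n^2 + 36*n - 4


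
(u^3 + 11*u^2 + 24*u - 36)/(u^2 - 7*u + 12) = (u^3 + 11*u^2 + 24*u - 36)/(u^2 - 7*u + 12)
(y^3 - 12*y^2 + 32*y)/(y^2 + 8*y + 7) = y*(y^2 - 12*y + 32)/(y^2 + 8*y + 7)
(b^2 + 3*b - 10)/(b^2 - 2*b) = (b + 5)/b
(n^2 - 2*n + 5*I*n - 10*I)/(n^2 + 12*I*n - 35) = (n - 2)/(n + 7*I)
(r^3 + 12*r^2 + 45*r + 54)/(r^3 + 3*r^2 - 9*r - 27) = (r + 6)/(r - 3)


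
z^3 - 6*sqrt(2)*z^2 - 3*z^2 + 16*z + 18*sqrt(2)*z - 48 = (z - 3)*(z - 4*sqrt(2))*(z - 2*sqrt(2))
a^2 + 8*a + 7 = (a + 1)*(a + 7)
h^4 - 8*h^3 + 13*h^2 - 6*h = h*(h - 6)*(h - 1)^2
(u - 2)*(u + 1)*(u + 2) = u^3 + u^2 - 4*u - 4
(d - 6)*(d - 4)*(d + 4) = d^3 - 6*d^2 - 16*d + 96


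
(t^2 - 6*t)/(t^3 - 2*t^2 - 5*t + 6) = t*(t - 6)/(t^3 - 2*t^2 - 5*t + 6)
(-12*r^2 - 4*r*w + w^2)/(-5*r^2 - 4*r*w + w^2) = (12*r^2 + 4*r*w - w^2)/(5*r^2 + 4*r*w - w^2)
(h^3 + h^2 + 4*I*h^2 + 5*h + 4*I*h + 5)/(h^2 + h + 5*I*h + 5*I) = h - I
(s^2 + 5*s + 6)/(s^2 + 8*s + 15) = (s + 2)/(s + 5)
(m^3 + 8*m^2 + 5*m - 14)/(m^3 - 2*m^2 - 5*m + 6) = (m + 7)/(m - 3)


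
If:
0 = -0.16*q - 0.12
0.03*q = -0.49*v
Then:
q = -0.75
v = 0.05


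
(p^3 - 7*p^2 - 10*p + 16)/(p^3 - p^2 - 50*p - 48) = (p^2 + p - 2)/(p^2 + 7*p + 6)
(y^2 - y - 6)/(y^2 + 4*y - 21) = (y + 2)/(y + 7)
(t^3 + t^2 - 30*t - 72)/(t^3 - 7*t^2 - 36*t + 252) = (t^2 + 7*t + 12)/(t^2 - t - 42)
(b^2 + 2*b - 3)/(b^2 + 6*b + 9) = (b - 1)/(b + 3)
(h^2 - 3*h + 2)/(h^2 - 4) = (h - 1)/(h + 2)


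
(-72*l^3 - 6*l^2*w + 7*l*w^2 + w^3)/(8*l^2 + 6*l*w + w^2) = (-18*l^2 + 3*l*w + w^2)/(2*l + w)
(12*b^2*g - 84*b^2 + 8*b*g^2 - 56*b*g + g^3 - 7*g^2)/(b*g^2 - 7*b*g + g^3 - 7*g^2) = (12*b^2 + 8*b*g + g^2)/(g*(b + g))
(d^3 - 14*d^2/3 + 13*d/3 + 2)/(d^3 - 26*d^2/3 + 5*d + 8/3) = (d^2 - 5*d + 6)/(d^2 - 9*d + 8)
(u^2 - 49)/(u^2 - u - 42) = (u + 7)/(u + 6)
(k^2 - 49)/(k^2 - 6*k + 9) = (k^2 - 49)/(k^2 - 6*k + 9)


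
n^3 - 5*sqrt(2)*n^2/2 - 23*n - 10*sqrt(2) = (n - 5*sqrt(2))*(n + sqrt(2)/2)*(n + 2*sqrt(2))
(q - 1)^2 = q^2 - 2*q + 1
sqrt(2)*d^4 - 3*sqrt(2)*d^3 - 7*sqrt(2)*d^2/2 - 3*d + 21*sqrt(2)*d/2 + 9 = (d - 3)*(d - 3*sqrt(2)/2)*(d + sqrt(2))*(sqrt(2)*d + 1)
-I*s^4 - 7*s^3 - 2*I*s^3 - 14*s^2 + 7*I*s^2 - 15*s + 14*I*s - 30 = (s + 2)*(s - 5*I)*(s - 3*I)*(-I*s + 1)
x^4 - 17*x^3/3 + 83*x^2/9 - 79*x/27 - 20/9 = (x - 3)*(x - 5/3)*(x - 4/3)*(x + 1/3)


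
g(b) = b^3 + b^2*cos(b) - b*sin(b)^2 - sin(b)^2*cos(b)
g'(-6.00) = 89.07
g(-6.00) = -181.04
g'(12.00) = 540.71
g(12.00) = 1845.82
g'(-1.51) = 6.77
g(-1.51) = -1.86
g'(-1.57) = 7.85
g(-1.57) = -2.30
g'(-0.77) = 0.21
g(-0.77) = -0.01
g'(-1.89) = 14.85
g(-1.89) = -5.89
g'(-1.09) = 1.61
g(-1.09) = -0.25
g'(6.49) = 127.38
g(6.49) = 314.27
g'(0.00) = 0.00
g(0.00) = 0.00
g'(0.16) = 0.01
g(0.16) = 0.00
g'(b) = -b^2*sin(b) + 3*b^2 - 2*b*sin(b)*cos(b) + 2*b*cos(b) + sin(b)^3 - sin(b)^2 - 2*sin(b)*cos(b)^2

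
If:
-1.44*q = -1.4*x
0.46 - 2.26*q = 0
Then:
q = 0.20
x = 0.21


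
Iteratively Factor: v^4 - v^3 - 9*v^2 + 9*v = (v + 3)*(v^3 - 4*v^2 + 3*v) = (v - 1)*(v + 3)*(v^2 - 3*v) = v*(v - 1)*(v + 3)*(v - 3)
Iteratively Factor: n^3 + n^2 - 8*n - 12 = (n + 2)*(n^2 - n - 6) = (n - 3)*(n + 2)*(n + 2)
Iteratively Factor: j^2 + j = (j + 1)*(j)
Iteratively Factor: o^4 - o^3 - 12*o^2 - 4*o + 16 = (o - 4)*(o^3 + 3*o^2 - 4) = (o - 4)*(o - 1)*(o^2 + 4*o + 4) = (o - 4)*(o - 1)*(o + 2)*(o + 2)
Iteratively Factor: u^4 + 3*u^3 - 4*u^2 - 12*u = (u - 2)*(u^3 + 5*u^2 + 6*u) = (u - 2)*(u + 3)*(u^2 + 2*u) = u*(u - 2)*(u + 3)*(u + 2)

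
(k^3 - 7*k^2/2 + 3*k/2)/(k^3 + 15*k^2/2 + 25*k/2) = (2*k^2 - 7*k + 3)/(2*k^2 + 15*k + 25)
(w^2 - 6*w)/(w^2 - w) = (w - 6)/(w - 1)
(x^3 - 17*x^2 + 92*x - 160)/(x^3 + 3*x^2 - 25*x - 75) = (x^2 - 12*x + 32)/(x^2 + 8*x + 15)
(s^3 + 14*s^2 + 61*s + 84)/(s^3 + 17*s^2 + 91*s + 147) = (s + 4)/(s + 7)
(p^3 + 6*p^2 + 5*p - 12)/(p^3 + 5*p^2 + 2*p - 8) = (p + 3)/(p + 2)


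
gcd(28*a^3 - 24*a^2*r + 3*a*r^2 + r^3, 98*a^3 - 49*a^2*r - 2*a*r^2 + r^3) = -14*a^2 + 5*a*r + r^2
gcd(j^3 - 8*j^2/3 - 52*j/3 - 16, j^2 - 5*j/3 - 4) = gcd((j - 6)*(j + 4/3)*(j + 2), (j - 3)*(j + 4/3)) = j + 4/3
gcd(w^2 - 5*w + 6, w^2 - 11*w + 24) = w - 3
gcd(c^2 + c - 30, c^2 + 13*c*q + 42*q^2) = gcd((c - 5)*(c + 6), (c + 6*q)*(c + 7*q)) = 1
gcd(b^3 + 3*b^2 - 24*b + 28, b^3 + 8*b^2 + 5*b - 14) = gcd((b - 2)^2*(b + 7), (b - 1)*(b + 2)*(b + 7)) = b + 7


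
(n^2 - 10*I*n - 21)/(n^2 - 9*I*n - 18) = (n - 7*I)/(n - 6*I)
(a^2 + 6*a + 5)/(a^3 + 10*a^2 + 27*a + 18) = (a + 5)/(a^2 + 9*a + 18)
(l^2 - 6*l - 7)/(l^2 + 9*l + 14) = (l^2 - 6*l - 7)/(l^2 + 9*l + 14)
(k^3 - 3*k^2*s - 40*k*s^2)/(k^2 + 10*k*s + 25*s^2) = k*(k - 8*s)/(k + 5*s)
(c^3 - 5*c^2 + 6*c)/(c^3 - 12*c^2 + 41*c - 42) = c/(c - 7)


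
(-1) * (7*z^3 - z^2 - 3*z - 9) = -7*z^3 + z^2 + 3*z + 9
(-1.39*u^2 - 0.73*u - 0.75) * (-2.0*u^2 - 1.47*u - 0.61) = 2.78*u^4 + 3.5033*u^3 + 3.421*u^2 + 1.5478*u + 0.4575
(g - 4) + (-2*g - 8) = -g - 12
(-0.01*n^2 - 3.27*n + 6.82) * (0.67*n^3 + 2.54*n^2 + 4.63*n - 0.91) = -0.0067*n^5 - 2.2163*n^4 - 3.7827*n^3 + 2.1918*n^2 + 34.5523*n - 6.2062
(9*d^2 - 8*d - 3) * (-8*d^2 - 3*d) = -72*d^4 + 37*d^3 + 48*d^2 + 9*d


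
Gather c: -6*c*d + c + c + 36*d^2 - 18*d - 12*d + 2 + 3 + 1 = c*(2 - 6*d) + 36*d^2 - 30*d + 6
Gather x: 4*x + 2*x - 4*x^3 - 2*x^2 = -4*x^3 - 2*x^2 + 6*x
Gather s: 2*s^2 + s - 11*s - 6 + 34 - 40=2*s^2 - 10*s - 12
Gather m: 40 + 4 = 44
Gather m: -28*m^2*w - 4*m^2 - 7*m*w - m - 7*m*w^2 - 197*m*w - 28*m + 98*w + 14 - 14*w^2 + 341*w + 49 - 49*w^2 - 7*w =m^2*(-28*w - 4) + m*(-7*w^2 - 204*w - 29) - 63*w^2 + 432*w + 63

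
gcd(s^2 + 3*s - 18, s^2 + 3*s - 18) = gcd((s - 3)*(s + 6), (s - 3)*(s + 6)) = s^2 + 3*s - 18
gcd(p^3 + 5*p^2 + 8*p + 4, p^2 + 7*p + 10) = p + 2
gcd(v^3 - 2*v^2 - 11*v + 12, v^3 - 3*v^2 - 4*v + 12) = 1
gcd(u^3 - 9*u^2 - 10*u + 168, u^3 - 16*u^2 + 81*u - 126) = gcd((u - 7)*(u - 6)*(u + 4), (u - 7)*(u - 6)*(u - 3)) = u^2 - 13*u + 42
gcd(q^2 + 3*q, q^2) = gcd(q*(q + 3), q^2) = q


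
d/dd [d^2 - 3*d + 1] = 2*d - 3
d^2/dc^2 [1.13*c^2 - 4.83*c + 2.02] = 2.26000000000000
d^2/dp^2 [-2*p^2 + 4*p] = -4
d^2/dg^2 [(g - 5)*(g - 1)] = 2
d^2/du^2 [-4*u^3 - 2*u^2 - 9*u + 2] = -24*u - 4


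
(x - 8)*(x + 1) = x^2 - 7*x - 8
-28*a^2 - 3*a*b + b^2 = (-7*a + b)*(4*a + b)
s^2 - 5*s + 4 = (s - 4)*(s - 1)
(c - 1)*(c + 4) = c^2 + 3*c - 4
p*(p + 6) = p^2 + 6*p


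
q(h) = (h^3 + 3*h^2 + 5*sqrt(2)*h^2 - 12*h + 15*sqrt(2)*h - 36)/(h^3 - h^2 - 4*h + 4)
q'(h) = (-3*h^2 + 2*h + 4)*(h^3 + 3*h^2 + 5*sqrt(2)*h^2 - 12*h + 15*sqrt(2)*h - 36)/(h^3 - h^2 - 4*h + 4)^2 + (3*h^2 + 6*h + 10*sqrt(2)*h - 12 + 15*sqrt(2))/(h^3 - h^2 - 4*h + 4) = ((-3*h^2 + 2*h + 4)*(h^3 + 3*h^2 + 5*sqrt(2)*h^2 - 12*h + 15*sqrt(2)*h - 36) + (h^3 - h^2 - 4*h + 4)*(3*h^2 + 6*h + 10*sqrt(2)*h - 12 + 15*sqrt(2)))/(h^3 - h^2 - 4*h + 4)^2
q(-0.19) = -7.93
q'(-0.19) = -4.74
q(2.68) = 15.01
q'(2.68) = -18.38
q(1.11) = 39.40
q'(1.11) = -442.44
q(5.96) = 3.76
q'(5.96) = -0.67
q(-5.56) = -0.30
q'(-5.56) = -0.11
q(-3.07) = -0.08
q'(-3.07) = 1.00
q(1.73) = -20.75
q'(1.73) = -115.02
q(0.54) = -16.37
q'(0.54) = -28.07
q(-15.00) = 0.36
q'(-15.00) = -0.04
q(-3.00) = 0.00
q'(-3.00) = 1.21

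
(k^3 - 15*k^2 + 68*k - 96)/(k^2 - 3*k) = k - 12 + 32/k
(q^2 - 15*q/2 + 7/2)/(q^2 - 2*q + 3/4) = 2*(q - 7)/(2*q - 3)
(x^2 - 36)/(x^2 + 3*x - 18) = (x - 6)/(x - 3)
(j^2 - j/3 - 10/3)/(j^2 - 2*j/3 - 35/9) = 3*(j - 2)/(3*j - 7)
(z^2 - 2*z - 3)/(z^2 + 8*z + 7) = (z - 3)/(z + 7)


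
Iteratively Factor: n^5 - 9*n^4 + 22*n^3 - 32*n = (n + 1)*(n^4 - 10*n^3 + 32*n^2 - 32*n) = (n - 4)*(n + 1)*(n^3 - 6*n^2 + 8*n) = n*(n - 4)*(n + 1)*(n^2 - 6*n + 8) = n*(n - 4)^2*(n + 1)*(n - 2)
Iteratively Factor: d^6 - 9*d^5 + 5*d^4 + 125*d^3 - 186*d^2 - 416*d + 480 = (d - 1)*(d^5 - 8*d^4 - 3*d^3 + 122*d^2 - 64*d - 480) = (d - 5)*(d - 1)*(d^4 - 3*d^3 - 18*d^2 + 32*d + 96) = (d - 5)*(d - 1)*(d + 2)*(d^3 - 5*d^2 - 8*d + 48) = (d - 5)*(d - 4)*(d - 1)*(d + 2)*(d^2 - d - 12) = (d - 5)*(d - 4)*(d - 1)*(d + 2)*(d + 3)*(d - 4)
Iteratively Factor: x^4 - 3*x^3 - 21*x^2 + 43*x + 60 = (x - 3)*(x^3 - 21*x - 20) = (x - 3)*(x + 4)*(x^2 - 4*x - 5) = (x - 5)*(x - 3)*(x + 4)*(x + 1)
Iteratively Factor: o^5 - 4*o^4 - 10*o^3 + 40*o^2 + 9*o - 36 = (o - 1)*(o^4 - 3*o^3 - 13*o^2 + 27*o + 36) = (o - 1)*(o + 3)*(o^3 - 6*o^2 + 5*o + 12) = (o - 4)*(o - 1)*(o + 3)*(o^2 - 2*o - 3) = (o - 4)*(o - 3)*(o - 1)*(o + 3)*(o + 1)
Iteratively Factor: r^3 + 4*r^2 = (r)*(r^2 + 4*r) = r*(r + 4)*(r)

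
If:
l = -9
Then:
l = -9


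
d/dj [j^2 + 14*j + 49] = 2*j + 14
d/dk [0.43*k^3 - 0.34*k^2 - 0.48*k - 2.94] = 1.29*k^2 - 0.68*k - 0.48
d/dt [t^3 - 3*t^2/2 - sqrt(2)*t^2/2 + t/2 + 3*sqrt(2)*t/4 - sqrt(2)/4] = 3*t^2 - 3*t - sqrt(2)*t + 1/2 + 3*sqrt(2)/4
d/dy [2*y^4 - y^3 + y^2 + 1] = y*(8*y^2 - 3*y + 2)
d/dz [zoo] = 0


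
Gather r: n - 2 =n - 2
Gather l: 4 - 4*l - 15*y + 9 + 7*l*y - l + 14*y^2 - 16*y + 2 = l*(7*y - 5) + 14*y^2 - 31*y + 15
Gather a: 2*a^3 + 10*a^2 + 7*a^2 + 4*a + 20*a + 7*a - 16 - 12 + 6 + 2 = 2*a^3 + 17*a^2 + 31*a - 20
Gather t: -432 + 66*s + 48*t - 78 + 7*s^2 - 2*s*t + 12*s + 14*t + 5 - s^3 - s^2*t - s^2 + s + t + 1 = -s^3 + 6*s^2 + 79*s + t*(-s^2 - 2*s + 63) - 504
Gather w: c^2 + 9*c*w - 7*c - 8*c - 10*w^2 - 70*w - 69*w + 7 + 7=c^2 - 15*c - 10*w^2 + w*(9*c - 139) + 14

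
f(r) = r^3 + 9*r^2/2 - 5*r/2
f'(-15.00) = 537.50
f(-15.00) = -2325.00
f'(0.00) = -2.50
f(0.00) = 0.00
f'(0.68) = 5.01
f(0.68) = 0.70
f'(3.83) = 75.98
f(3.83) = 112.62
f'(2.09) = 29.41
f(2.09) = 23.56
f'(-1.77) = -9.03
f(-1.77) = 12.98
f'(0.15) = -1.08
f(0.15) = -0.27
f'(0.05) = -2.04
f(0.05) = -0.11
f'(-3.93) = 8.46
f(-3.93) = 18.63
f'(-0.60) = -6.82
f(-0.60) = 2.90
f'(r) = 3*r^2 + 9*r - 5/2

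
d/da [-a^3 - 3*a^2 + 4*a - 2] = -3*a^2 - 6*a + 4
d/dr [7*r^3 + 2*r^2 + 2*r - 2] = 21*r^2 + 4*r + 2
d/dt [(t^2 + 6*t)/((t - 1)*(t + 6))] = -1/(t^2 - 2*t + 1)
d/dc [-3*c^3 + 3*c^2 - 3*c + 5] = -9*c^2 + 6*c - 3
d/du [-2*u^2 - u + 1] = -4*u - 1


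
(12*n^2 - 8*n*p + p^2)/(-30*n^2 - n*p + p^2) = (-2*n + p)/(5*n + p)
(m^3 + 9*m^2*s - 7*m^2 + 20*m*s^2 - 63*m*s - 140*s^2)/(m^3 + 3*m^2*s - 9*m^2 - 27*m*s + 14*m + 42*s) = (m^2 + 9*m*s + 20*s^2)/(m^2 + 3*m*s - 2*m - 6*s)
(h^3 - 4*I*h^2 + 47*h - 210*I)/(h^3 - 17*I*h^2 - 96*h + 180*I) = (h + 7*I)/(h - 6*I)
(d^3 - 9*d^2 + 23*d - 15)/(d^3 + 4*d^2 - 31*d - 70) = (d^2 - 4*d + 3)/(d^2 + 9*d + 14)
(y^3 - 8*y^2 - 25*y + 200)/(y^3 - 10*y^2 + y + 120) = (y + 5)/(y + 3)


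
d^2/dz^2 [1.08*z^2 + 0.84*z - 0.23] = 2.16000000000000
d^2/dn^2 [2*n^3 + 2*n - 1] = 12*n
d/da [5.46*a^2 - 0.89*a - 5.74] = 10.92*a - 0.89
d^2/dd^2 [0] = 0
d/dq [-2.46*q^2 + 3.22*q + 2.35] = 3.22 - 4.92*q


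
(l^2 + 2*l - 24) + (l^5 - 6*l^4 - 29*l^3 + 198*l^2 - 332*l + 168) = l^5 - 6*l^4 - 29*l^3 + 199*l^2 - 330*l + 144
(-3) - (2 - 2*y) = 2*y - 5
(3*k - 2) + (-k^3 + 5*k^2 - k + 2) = -k^3 + 5*k^2 + 2*k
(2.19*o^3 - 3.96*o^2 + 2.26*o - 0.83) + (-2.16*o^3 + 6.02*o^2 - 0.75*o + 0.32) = 0.0299999999999998*o^3 + 2.06*o^2 + 1.51*o - 0.51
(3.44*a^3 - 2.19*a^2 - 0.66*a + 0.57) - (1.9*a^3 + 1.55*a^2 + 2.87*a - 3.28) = 1.54*a^3 - 3.74*a^2 - 3.53*a + 3.85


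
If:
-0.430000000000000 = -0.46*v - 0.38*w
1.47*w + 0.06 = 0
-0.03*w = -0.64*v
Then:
No Solution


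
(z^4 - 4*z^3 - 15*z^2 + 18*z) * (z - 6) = z^5 - 10*z^4 + 9*z^3 + 108*z^2 - 108*z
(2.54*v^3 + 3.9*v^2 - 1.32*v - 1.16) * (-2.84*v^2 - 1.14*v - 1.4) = -7.2136*v^5 - 13.9716*v^4 - 4.2532*v^3 - 0.6608*v^2 + 3.1704*v + 1.624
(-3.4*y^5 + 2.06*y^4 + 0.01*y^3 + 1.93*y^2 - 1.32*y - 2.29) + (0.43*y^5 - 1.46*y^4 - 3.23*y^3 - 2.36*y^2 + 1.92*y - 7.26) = -2.97*y^5 + 0.6*y^4 - 3.22*y^3 - 0.43*y^2 + 0.6*y - 9.55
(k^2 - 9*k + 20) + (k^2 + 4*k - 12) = 2*k^2 - 5*k + 8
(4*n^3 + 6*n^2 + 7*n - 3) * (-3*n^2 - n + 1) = -12*n^5 - 22*n^4 - 23*n^3 + 8*n^2 + 10*n - 3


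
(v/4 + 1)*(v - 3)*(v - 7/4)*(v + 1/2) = v^4/4 - v^3/16 - 113*v^2/32 + 113*v/32 + 21/8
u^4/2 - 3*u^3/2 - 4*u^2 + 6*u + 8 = (u/2 + 1)*(u - 4)*(u - 2)*(u + 1)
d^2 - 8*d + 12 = (d - 6)*(d - 2)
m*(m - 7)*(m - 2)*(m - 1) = m^4 - 10*m^3 + 23*m^2 - 14*m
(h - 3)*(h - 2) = h^2 - 5*h + 6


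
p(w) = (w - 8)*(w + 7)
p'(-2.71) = -6.42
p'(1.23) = 1.46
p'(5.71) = 10.42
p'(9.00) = 17.00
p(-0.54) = -55.17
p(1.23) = -55.72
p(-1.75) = -51.19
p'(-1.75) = -4.50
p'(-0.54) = -2.08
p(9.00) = 16.00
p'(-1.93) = -4.86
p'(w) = 2*w - 1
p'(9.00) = 17.00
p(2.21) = -53.33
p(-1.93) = -50.35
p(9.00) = 16.00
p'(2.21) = 3.42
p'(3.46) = 5.92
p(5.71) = -29.11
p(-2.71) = -45.95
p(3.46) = -47.49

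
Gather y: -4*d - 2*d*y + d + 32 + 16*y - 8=-3*d + y*(16 - 2*d) + 24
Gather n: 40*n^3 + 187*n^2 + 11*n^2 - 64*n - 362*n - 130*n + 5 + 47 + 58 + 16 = 40*n^3 + 198*n^2 - 556*n + 126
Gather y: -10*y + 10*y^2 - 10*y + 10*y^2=20*y^2 - 20*y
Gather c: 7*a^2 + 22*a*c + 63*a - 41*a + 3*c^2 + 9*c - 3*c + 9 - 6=7*a^2 + 22*a + 3*c^2 + c*(22*a + 6) + 3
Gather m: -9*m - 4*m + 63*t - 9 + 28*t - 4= -13*m + 91*t - 13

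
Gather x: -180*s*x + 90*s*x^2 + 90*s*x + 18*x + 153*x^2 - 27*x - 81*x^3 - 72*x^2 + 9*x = -90*s*x - 81*x^3 + x^2*(90*s + 81)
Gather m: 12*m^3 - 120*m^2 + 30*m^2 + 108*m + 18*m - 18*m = 12*m^3 - 90*m^2 + 108*m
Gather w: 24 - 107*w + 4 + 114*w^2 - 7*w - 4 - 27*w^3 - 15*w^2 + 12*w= -27*w^3 + 99*w^2 - 102*w + 24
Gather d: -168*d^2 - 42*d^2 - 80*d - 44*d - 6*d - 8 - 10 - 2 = -210*d^2 - 130*d - 20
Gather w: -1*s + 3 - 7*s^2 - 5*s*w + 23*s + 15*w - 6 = -7*s^2 + 22*s + w*(15 - 5*s) - 3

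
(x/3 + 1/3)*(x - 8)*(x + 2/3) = x^3/3 - 19*x^2/9 - 38*x/9 - 16/9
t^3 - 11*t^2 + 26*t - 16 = (t - 8)*(t - 2)*(t - 1)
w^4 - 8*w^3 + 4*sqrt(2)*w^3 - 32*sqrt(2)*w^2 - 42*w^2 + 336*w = w*(w - 8)*(w - 3*sqrt(2))*(w + 7*sqrt(2))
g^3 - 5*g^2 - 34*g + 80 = (g - 8)*(g - 2)*(g + 5)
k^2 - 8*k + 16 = (k - 4)^2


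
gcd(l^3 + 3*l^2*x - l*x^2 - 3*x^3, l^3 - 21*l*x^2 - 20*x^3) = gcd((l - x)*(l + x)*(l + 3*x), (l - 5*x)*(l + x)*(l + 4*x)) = l + x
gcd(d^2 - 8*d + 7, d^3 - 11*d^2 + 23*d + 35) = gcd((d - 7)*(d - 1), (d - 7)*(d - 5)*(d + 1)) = d - 7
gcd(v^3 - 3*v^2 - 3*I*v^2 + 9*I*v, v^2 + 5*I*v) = v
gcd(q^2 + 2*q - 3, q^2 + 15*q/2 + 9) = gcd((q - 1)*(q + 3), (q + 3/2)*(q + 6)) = 1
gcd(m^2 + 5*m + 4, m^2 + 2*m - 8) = m + 4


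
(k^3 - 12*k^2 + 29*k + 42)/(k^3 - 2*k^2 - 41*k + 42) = (k^2 - 5*k - 6)/(k^2 + 5*k - 6)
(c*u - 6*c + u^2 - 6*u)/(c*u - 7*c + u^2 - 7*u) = (u - 6)/(u - 7)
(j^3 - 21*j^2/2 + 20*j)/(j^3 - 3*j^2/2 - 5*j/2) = (j - 8)/(j + 1)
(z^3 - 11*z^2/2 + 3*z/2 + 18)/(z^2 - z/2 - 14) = (2*z^2 - 3*z - 9)/(2*z + 7)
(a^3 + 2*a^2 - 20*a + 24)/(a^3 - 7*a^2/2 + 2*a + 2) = 2*(a + 6)/(2*a + 1)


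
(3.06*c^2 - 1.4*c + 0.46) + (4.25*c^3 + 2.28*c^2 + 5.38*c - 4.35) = 4.25*c^3 + 5.34*c^2 + 3.98*c - 3.89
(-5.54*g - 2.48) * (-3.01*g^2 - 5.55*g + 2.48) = 16.6754*g^3 + 38.2118*g^2 + 0.024799999999999*g - 6.1504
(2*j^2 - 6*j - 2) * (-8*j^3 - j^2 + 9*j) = -16*j^5 + 46*j^4 + 40*j^3 - 52*j^2 - 18*j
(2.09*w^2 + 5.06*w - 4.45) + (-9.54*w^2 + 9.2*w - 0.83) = -7.45*w^2 + 14.26*w - 5.28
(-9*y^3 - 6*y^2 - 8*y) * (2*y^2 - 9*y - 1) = -18*y^5 + 69*y^4 + 47*y^3 + 78*y^2 + 8*y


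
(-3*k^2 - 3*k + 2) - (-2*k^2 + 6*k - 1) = -k^2 - 9*k + 3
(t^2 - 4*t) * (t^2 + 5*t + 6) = t^4 + t^3 - 14*t^2 - 24*t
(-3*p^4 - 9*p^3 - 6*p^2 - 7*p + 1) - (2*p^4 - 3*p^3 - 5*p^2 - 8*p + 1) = -5*p^4 - 6*p^3 - p^2 + p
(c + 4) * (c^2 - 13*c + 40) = c^3 - 9*c^2 - 12*c + 160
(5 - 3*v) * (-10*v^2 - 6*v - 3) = 30*v^3 - 32*v^2 - 21*v - 15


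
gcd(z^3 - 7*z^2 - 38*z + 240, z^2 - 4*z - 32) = z - 8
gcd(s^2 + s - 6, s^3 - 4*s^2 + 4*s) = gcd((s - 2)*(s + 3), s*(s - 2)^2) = s - 2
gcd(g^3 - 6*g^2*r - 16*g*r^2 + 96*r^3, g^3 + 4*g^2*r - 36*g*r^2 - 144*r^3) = -g^2 + 2*g*r + 24*r^2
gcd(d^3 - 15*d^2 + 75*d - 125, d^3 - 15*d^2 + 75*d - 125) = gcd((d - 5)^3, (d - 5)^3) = d^3 - 15*d^2 + 75*d - 125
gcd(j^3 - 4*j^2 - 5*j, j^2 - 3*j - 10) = j - 5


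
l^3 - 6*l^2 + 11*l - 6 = (l - 3)*(l - 2)*(l - 1)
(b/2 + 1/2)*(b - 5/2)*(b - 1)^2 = b^4/2 - 7*b^3/4 + 3*b^2/4 + 7*b/4 - 5/4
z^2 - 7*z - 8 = (z - 8)*(z + 1)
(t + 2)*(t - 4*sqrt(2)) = t^2 - 4*sqrt(2)*t + 2*t - 8*sqrt(2)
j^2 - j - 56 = (j - 8)*(j + 7)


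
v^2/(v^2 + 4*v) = v/(v + 4)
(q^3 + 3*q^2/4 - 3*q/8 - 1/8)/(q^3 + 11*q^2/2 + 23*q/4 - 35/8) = (4*q^2 + 5*q + 1)/(4*q^2 + 24*q + 35)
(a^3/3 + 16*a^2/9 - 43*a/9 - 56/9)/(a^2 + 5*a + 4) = (3*a^2 + 13*a - 56)/(9*(a + 4))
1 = 1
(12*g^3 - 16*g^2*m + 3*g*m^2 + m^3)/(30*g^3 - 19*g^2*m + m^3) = (6*g^2 - 5*g*m - m^2)/(15*g^2 - 2*g*m - m^2)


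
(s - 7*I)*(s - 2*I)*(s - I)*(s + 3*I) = s^4 - 7*I*s^3 + 7*s^2 - 55*I*s - 42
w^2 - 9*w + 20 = (w - 5)*(w - 4)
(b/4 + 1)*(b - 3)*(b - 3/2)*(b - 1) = b^4/4 - 3*b^3/8 - 13*b^2/4 + 63*b/8 - 9/2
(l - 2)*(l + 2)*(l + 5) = l^3 + 5*l^2 - 4*l - 20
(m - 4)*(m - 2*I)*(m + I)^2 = m^4 - 4*m^3 + 3*m^2 - 12*m + 2*I*m - 8*I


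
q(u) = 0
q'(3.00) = 0.00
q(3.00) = 0.00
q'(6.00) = 0.00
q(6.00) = 0.00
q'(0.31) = 0.00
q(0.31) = 0.00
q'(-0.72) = 0.00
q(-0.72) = 0.00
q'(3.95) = 0.00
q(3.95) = 0.00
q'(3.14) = 0.00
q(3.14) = 0.00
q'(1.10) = 0.00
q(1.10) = 0.00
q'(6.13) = 0.00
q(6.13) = 0.00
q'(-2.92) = 0.00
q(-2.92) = 0.00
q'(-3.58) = 0.00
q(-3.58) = 0.00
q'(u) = 0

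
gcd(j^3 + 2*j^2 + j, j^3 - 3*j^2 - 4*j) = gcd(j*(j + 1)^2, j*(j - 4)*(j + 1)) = j^2 + j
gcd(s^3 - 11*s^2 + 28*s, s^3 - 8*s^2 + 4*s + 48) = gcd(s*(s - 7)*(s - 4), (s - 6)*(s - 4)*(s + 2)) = s - 4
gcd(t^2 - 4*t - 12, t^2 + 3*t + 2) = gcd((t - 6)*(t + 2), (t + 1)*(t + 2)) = t + 2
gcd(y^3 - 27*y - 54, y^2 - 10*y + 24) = y - 6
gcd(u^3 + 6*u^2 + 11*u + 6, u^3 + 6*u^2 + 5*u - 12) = u + 3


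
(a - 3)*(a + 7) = a^2 + 4*a - 21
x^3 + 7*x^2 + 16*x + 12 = (x + 2)^2*(x + 3)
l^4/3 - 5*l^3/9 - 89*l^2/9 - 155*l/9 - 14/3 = (l/3 + 1)*(l - 7)*(l + 1/3)*(l + 2)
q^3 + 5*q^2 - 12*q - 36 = (q - 3)*(q + 2)*(q + 6)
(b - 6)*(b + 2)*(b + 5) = b^3 + b^2 - 32*b - 60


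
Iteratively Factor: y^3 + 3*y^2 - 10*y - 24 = (y + 2)*(y^2 + y - 12) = (y - 3)*(y + 2)*(y + 4)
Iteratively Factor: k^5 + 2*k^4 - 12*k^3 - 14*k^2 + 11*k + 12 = (k + 4)*(k^4 - 2*k^3 - 4*k^2 + 2*k + 3) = (k - 3)*(k + 4)*(k^3 + k^2 - k - 1) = (k - 3)*(k + 1)*(k + 4)*(k^2 - 1) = (k - 3)*(k - 1)*(k + 1)*(k + 4)*(k + 1)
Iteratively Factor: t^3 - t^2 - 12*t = (t + 3)*(t^2 - 4*t) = (t - 4)*(t + 3)*(t)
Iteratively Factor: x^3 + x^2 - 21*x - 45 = (x - 5)*(x^2 + 6*x + 9) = (x - 5)*(x + 3)*(x + 3)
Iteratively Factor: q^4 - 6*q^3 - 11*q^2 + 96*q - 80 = (q + 4)*(q^3 - 10*q^2 + 29*q - 20) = (q - 5)*(q + 4)*(q^2 - 5*q + 4) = (q - 5)*(q - 4)*(q + 4)*(q - 1)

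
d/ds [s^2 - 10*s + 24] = 2*s - 10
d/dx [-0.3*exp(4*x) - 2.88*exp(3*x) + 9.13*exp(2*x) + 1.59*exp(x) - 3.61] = (-1.2*exp(3*x) - 8.64*exp(2*x) + 18.26*exp(x) + 1.59)*exp(x)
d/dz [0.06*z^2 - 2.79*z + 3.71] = 0.12*z - 2.79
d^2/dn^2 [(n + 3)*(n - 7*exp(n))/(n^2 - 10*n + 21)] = (-7*n^5*exp(n) + 133*n^4*exp(n) - 644*n^3*exp(n) + 26*n^3 - 1428*n^2*exp(n) - 126*n^2 + 16779*n*exp(n) - 378*n - 30513*exp(n) + 2142)/(n^6 - 30*n^5 + 363*n^4 - 2260*n^3 + 7623*n^2 - 13230*n + 9261)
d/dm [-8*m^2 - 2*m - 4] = -16*m - 2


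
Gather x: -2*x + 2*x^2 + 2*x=2*x^2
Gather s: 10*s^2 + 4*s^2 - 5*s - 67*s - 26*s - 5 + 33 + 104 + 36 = 14*s^2 - 98*s + 168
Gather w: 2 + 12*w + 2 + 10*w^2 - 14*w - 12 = 10*w^2 - 2*w - 8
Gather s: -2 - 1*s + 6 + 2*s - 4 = s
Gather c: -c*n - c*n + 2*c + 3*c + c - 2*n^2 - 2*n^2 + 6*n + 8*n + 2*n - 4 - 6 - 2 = c*(6 - 2*n) - 4*n^2 + 16*n - 12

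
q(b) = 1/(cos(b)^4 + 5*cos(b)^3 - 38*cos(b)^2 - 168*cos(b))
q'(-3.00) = 0.00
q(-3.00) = 0.01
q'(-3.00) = 0.00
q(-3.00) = 0.01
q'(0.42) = -0.00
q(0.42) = -0.01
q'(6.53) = -0.00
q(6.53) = -0.01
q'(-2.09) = 0.02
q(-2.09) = 0.01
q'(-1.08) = 0.02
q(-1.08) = -0.01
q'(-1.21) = 0.04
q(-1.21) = -0.02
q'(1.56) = -51.07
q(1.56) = -0.55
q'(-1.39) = 0.18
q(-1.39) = -0.03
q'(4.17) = 0.02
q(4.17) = 0.01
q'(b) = (4*sin(b)*cos(b)^3 + 15*sin(b)*cos(b)^2 - 76*sin(b)*cos(b) - 168*sin(b))/(cos(b)^4 + 5*cos(b)^3 - 38*cos(b)^2 - 168*cos(b))^2 = (4*cos(b)^3 + 15*cos(b)^2 - 76*cos(b) - 168)*sin(b)/((cos(b)^3 + 5*cos(b)^2 - 38*cos(b) - 168)^2*cos(b)^2)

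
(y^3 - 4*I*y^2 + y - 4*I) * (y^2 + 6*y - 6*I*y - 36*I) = y^5 + 6*y^4 - 10*I*y^4 - 23*y^3 - 60*I*y^3 - 138*y^2 - 10*I*y^2 - 24*y - 60*I*y - 144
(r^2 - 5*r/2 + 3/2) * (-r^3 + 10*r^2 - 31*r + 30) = -r^5 + 25*r^4/2 - 115*r^3/2 + 245*r^2/2 - 243*r/2 + 45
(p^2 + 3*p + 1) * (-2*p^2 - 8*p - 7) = -2*p^4 - 14*p^3 - 33*p^2 - 29*p - 7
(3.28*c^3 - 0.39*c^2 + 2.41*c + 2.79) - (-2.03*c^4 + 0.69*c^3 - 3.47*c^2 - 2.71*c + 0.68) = 2.03*c^4 + 2.59*c^3 + 3.08*c^2 + 5.12*c + 2.11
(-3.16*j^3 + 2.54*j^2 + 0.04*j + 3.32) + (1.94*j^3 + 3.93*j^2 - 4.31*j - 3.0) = -1.22*j^3 + 6.47*j^2 - 4.27*j + 0.32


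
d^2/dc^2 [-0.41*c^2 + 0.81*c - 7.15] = -0.820000000000000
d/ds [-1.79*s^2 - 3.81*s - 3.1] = -3.58*s - 3.81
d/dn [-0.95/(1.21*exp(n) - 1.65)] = 1.1495*exp(n)/(1.21*exp(n) - 1.65)^2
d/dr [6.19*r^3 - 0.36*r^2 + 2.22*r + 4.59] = 18.57*r^2 - 0.72*r + 2.22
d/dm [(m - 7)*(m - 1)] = 2*m - 8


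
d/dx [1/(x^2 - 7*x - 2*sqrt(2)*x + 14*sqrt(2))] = (-2*x + 2*sqrt(2) + 7)/(x^2 - 7*x - 2*sqrt(2)*x + 14*sqrt(2))^2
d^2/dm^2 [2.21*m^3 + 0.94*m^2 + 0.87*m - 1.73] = 13.26*m + 1.88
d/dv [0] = 0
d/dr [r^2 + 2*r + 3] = 2*r + 2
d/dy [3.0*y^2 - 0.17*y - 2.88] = 6.0*y - 0.17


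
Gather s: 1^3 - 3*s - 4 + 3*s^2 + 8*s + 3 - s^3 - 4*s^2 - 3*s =-s^3 - s^2 + 2*s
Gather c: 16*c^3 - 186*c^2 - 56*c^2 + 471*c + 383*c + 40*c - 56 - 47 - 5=16*c^3 - 242*c^2 + 894*c - 108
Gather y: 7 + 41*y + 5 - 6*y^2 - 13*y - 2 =-6*y^2 + 28*y + 10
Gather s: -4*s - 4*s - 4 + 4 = -8*s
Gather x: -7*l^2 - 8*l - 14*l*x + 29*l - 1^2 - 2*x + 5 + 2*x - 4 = -7*l^2 - 14*l*x + 21*l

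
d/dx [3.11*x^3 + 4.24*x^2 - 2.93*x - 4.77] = 9.33*x^2 + 8.48*x - 2.93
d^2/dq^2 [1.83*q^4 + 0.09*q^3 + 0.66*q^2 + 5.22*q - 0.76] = 21.96*q^2 + 0.54*q + 1.32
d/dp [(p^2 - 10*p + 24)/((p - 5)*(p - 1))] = 2*(2*p^2 - 19*p + 47)/(p^4 - 12*p^3 + 46*p^2 - 60*p + 25)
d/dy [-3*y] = -3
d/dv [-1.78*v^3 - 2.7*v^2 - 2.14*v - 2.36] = -5.34*v^2 - 5.4*v - 2.14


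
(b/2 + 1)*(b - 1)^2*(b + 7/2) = b^4/2 + 7*b^3/4 - 3*b^2/2 - 17*b/4 + 7/2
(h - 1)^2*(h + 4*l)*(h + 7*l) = h^4 + 11*h^3*l - 2*h^3 + 28*h^2*l^2 - 22*h^2*l + h^2 - 56*h*l^2 + 11*h*l + 28*l^2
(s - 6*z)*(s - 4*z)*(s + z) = s^3 - 9*s^2*z + 14*s*z^2 + 24*z^3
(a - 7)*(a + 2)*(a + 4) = a^3 - a^2 - 34*a - 56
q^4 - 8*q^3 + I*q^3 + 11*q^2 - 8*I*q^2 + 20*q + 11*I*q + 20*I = (q - 5)*(q - 4)*(q + 1)*(q + I)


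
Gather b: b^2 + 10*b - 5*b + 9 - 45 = b^2 + 5*b - 36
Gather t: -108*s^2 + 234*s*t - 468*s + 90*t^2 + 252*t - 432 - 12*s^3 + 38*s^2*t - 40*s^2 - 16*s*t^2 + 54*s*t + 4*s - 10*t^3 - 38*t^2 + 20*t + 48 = -12*s^3 - 148*s^2 - 464*s - 10*t^3 + t^2*(52 - 16*s) + t*(38*s^2 + 288*s + 272) - 384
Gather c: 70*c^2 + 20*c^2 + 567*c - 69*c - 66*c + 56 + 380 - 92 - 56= 90*c^2 + 432*c + 288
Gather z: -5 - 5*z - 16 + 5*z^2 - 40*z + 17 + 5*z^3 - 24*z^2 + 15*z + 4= 5*z^3 - 19*z^2 - 30*z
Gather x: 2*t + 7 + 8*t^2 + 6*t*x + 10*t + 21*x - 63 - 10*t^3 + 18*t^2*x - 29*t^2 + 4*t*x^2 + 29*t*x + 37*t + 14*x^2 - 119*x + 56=-10*t^3 - 21*t^2 + 49*t + x^2*(4*t + 14) + x*(18*t^2 + 35*t - 98)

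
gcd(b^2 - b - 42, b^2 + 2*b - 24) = b + 6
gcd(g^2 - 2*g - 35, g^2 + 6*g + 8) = 1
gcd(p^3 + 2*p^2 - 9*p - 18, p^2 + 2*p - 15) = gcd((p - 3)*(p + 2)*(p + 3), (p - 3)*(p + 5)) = p - 3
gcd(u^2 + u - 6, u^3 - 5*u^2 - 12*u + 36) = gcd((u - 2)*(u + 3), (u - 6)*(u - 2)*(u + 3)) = u^2 + u - 6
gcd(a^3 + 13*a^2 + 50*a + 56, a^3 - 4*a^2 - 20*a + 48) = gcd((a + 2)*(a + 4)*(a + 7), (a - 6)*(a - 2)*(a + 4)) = a + 4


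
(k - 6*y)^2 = k^2 - 12*k*y + 36*y^2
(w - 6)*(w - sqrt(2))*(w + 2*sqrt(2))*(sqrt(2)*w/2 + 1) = sqrt(2)*w^4/2 - 3*sqrt(2)*w^3 + 2*w^3 - 12*w^2 - sqrt(2)*w^2 - 4*w + 6*sqrt(2)*w + 24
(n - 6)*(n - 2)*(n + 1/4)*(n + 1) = n^4 - 27*n^3/4 + 9*n^2/4 + 13*n + 3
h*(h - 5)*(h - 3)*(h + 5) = h^4 - 3*h^3 - 25*h^2 + 75*h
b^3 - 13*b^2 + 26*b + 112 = (b - 8)*(b - 7)*(b + 2)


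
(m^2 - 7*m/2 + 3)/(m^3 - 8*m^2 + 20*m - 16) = (m - 3/2)/(m^2 - 6*m + 8)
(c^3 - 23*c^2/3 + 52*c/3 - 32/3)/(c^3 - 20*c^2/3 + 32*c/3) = (c - 1)/c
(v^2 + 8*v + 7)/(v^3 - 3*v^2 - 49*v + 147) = (v + 1)/(v^2 - 10*v + 21)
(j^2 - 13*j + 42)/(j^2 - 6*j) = (j - 7)/j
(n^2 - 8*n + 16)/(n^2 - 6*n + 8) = (n - 4)/(n - 2)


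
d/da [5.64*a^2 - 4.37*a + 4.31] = 11.28*a - 4.37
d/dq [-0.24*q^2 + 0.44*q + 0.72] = 0.44 - 0.48*q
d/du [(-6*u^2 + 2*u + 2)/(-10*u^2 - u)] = 2*(13*u^2 + 20*u + 1)/(u^2*(100*u^2 + 20*u + 1))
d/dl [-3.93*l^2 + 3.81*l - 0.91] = 3.81 - 7.86*l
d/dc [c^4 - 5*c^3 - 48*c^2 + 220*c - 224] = 4*c^3 - 15*c^2 - 96*c + 220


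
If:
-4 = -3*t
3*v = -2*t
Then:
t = 4/3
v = -8/9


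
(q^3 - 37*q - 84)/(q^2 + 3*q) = q - 3 - 28/q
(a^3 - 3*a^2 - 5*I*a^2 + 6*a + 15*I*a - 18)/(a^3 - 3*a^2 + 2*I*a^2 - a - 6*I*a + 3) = (a - 6*I)/(a + I)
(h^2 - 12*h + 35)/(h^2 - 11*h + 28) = (h - 5)/(h - 4)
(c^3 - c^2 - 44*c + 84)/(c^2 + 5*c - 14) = c - 6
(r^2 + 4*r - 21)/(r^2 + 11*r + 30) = (r^2 + 4*r - 21)/(r^2 + 11*r + 30)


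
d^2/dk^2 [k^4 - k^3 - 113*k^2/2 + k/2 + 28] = 12*k^2 - 6*k - 113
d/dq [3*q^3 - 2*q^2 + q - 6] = 9*q^2 - 4*q + 1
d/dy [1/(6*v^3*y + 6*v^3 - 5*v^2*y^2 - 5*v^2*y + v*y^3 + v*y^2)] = (-6*v^2 + 10*v*y + 5*v - 3*y^2 - 2*y)/(v*(6*v^2*y + 6*v^2 - 5*v*y^2 - 5*v*y + y^3 + y^2)^2)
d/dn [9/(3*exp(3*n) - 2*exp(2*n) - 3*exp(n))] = 9*(-9*exp(2*n) + 4*exp(n) + 3)*exp(-n)/(-3*exp(2*n) + 2*exp(n) + 3)^2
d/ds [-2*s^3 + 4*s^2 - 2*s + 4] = -6*s^2 + 8*s - 2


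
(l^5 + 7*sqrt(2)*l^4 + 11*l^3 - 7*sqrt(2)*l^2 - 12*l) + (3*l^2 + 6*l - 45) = l^5 + 7*sqrt(2)*l^4 + 11*l^3 - 7*sqrt(2)*l^2 + 3*l^2 - 6*l - 45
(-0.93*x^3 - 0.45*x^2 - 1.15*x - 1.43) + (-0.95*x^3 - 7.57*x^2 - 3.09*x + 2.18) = -1.88*x^3 - 8.02*x^2 - 4.24*x + 0.75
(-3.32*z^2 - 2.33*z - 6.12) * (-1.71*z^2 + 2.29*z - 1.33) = 5.6772*z^4 - 3.6185*z^3 + 9.5451*z^2 - 10.9159*z + 8.1396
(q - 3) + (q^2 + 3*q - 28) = q^2 + 4*q - 31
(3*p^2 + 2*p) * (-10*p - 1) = -30*p^3 - 23*p^2 - 2*p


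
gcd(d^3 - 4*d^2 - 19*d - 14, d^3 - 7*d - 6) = d^2 + 3*d + 2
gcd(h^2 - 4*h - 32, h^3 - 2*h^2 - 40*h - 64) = h^2 - 4*h - 32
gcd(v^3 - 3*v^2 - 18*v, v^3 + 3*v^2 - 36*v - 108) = v^2 - 3*v - 18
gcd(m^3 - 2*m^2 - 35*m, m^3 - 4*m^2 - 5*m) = m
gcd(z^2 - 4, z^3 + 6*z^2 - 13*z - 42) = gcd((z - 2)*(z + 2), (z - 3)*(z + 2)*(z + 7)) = z + 2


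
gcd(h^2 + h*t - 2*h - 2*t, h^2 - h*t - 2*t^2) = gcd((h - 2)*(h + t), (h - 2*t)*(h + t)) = h + t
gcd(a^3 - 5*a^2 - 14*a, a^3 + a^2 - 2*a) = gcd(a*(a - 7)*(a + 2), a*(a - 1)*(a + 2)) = a^2 + 2*a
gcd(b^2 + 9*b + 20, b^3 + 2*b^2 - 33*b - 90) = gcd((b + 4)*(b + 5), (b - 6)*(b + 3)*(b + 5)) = b + 5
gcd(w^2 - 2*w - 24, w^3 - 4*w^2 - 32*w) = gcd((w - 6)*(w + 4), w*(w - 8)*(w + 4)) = w + 4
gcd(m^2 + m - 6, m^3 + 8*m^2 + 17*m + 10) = 1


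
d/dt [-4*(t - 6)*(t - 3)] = 36 - 8*t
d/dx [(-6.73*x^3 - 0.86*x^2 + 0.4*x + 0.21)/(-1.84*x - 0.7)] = (24.7664*x^3 + 15.7154*x^2 + 1.204*x + 0.1064)/(3.3856*x^2 + 2.576*x + 0.49)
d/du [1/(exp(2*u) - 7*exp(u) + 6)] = (7 - 2*exp(u))*exp(u)/(exp(2*u) - 7*exp(u) + 6)^2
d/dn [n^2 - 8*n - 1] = 2*n - 8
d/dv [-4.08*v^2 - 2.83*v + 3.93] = -8.16*v - 2.83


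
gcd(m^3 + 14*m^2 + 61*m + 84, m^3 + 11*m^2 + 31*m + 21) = m^2 + 10*m + 21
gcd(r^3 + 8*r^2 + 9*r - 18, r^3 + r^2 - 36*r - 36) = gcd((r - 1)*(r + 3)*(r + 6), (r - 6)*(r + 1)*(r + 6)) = r + 6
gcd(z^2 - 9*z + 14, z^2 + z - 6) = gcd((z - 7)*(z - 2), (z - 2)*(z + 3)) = z - 2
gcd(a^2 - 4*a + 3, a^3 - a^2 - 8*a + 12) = 1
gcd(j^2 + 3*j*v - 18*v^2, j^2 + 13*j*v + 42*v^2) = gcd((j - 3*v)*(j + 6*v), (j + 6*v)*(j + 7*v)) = j + 6*v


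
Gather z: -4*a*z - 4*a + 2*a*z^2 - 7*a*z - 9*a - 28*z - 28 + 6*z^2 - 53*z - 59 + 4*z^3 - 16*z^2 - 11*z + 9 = -13*a + 4*z^3 + z^2*(2*a - 10) + z*(-11*a - 92) - 78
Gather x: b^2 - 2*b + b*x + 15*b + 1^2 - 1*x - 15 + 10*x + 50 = b^2 + 13*b + x*(b + 9) + 36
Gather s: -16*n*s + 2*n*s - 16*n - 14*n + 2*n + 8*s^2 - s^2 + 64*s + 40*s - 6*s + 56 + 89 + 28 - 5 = -28*n + 7*s^2 + s*(98 - 14*n) + 168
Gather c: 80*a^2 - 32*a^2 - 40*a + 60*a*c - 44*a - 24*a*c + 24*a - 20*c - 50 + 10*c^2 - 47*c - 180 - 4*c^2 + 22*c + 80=48*a^2 - 60*a + 6*c^2 + c*(36*a - 45) - 150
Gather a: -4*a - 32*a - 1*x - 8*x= -36*a - 9*x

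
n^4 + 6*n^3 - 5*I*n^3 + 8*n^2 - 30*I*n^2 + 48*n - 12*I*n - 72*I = (n + 6)*(n - 6*I)*(n - I)*(n + 2*I)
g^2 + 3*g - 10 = (g - 2)*(g + 5)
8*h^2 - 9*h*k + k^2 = (-8*h + k)*(-h + k)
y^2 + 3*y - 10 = (y - 2)*(y + 5)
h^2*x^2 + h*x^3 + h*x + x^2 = x*(h + x)*(h*x + 1)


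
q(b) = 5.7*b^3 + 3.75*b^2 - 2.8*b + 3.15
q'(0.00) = -2.80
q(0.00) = 3.15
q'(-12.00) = 2369.60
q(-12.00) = -9272.85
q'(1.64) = 55.49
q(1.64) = 33.79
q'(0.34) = 1.73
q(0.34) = 2.86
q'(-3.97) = 236.94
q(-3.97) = -283.28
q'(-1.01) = 7.07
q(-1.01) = 3.93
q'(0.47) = 4.50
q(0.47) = 3.25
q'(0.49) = 4.98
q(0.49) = 3.35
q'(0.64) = 9.00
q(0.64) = 4.39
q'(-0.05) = -3.13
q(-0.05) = 3.30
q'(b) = 17.1*b^2 + 7.5*b - 2.8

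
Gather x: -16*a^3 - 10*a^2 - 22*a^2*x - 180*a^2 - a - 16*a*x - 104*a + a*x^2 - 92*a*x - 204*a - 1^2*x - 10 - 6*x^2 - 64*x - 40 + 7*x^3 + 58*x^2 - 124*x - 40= -16*a^3 - 190*a^2 - 309*a + 7*x^3 + x^2*(a + 52) + x*(-22*a^2 - 108*a - 189) - 90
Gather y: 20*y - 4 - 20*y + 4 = 0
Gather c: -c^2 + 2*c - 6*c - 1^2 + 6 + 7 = -c^2 - 4*c + 12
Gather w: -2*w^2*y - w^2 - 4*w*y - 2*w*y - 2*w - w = w^2*(-2*y - 1) + w*(-6*y - 3)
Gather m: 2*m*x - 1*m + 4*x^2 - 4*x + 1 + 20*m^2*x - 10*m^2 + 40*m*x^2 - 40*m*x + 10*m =m^2*(20*x - 10) + m*(40*x^2 - 38*x + 9) + 4*x^2 - 4*x + 1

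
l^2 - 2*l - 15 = (l - 5)*(l + 3)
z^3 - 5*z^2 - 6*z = z*(z - 6)*(z + 1)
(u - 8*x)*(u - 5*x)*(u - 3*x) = u^3 - 16*u^2*x + 79*u*x^2 - 120*x^3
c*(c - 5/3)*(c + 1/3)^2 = c^4 - c^3 - c^2 - 5*c/27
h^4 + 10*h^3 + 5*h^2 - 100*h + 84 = (h - 2)*(h - 1)*(h + 6)*(h + 7)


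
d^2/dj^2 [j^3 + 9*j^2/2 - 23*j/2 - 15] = 6*j + 9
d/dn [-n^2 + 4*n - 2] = 4 - 2*n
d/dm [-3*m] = -3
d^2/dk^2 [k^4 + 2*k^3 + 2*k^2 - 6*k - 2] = 12*k^2 + 12*k + 4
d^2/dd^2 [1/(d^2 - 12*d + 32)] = 2*(-d^2 + 12*d + 4*(d - 6)^2 - 32)/(d^2 - 12*d + 32)^3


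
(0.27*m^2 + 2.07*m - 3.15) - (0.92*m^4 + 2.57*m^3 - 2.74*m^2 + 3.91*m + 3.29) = -0.92*m^4 - 2.57*m^3 + 3.01*m^2 - 1.84*m - 6.44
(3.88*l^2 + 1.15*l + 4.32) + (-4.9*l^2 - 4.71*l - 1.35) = -1.02*l^2 - 3.56*l + 2.97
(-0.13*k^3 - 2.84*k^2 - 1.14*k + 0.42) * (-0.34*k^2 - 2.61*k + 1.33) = 0.0442*k^5 + 1.3049*k^4 + 7.6271*k^3 - 0.944600000000001*k^2 - 2.6124*k + 0.5586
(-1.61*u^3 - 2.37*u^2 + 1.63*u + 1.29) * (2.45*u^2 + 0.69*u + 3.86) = -3.9445*u^5 - 6.9174*u^4 - 3.8564*u^3 - 4.863*u^2 + 7.1819*u + 4.9794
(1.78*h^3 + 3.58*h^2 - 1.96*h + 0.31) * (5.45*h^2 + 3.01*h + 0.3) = 9.701*h^5 + 24.8688*h^4 + 0.627800000000001*h^3 - 3.1361*h^2 + 0.3451*h + 0.093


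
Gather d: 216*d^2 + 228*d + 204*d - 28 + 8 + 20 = 216*d^2 + 432*d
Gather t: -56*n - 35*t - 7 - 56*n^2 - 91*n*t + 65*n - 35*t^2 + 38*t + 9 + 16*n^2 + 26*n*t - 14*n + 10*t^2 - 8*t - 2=-40*n^2 - 5*n - 25*t^2 + t*(-65*n - 5)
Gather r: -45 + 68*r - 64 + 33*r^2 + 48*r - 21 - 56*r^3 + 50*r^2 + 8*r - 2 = -56*r^3 + 83*r^2 + 124*r - 132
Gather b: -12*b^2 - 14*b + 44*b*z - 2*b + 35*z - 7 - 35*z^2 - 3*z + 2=-12*b^2 + b*(44*z - 16) - 35*z^2 + 32*z - 5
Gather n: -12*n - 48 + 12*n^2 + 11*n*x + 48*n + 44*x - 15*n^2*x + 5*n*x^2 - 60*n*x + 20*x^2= n^2*(12 - 15*x) + n*(5*x^2 - 49*x + 36) + 20*x^2 + 44*x - 48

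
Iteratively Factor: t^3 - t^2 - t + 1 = (t - 1)*(t^2 - 1) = (t - 1)*(t + 1)*(t - 1)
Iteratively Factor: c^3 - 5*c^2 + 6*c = (c - 3)*(c^2 - 2*c) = c*(c - 3)*(c - 2)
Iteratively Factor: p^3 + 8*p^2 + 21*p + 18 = (p + 3)*(p^2 + 5*p + 6) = (p + 2)*(p + 3)*(p + 3)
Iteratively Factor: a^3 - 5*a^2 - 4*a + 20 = (a + 2)*(a^2 - 7*a + 10) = (a - 2)*(a + 2)*(a - 5)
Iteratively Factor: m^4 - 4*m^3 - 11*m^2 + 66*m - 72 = (m + 4)*(m^3 - 8*m^2 + 21*m - 18) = (m - 2)*(m + 4)*(m^2 - 6*m + 9) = (m - 3)*(m - 2)*(m + 4)*(m - 3)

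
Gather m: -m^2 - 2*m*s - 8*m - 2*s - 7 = -m^2 + m*(-2*s - 8) - 2*s - 7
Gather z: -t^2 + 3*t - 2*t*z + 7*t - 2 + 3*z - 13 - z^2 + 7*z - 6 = -t^2 + 10*t - z^2 + z*(10 - 2*t) - 21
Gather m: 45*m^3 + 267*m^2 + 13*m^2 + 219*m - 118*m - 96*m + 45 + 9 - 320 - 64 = 45*m^3 + 280*m^2 + 5*m - 330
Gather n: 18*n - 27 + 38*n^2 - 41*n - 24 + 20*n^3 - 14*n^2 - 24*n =20*n^3 + 24*n^2 - 47*n - 51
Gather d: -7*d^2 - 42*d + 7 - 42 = -7*d^2 - 42*d - 35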